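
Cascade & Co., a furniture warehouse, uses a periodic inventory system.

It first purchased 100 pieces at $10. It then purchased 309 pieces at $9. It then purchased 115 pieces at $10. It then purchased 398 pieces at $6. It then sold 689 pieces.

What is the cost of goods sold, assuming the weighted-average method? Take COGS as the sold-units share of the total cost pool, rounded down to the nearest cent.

COGS = $5,469.40

Sale 1, sell 689: 689/922 × $7,319.00 → $5,469.40
Ending inventory (cost pool remaining) = $1,849.60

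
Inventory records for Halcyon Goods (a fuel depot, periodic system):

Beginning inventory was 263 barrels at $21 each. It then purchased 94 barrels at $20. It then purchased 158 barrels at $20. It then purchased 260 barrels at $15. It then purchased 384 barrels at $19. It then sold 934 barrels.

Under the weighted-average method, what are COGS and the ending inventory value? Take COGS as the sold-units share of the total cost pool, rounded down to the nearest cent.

COGS = $17,534.86; ending inventory = $4,224.14

Sale 1, sell 934: 934/1159 × $21,759.00 → $17,534.86
Ending inventory (cost pool remaining) = $4,224.14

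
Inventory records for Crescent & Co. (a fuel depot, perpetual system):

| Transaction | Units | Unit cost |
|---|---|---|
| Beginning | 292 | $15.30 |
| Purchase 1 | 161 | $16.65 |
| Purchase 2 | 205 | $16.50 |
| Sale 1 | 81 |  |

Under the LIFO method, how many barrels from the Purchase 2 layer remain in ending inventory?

Sale 1 (81) [LIFO — newest first]: 81 @ $16.50 = $1,336.50
Ending inventory: 292 @ $15.30 + 161 @ $16.65 + 124 @ $16.50 = $9,194.25

124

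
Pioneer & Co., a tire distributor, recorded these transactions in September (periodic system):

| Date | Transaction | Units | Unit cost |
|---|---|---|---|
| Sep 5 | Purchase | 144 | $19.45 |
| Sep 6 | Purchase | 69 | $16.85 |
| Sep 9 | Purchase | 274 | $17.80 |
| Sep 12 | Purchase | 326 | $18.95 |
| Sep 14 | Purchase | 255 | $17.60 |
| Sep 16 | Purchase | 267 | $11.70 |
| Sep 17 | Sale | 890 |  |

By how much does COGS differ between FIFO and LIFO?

$1,836.35

FIFO COGS: 144 @ $19.45 + 69 @ $16.85 + 274 @ $17.80 + 326 @ $18.95 + 77 @ $17.60 = $16,373.55
LIFO COGS: 267 @ $11.70 + 255 @ $17.60 + 326 @ $18.95 + 42 @ $17.80 = $14,537.20
Difference = |$16,373.55 − $14,537.20| = $1,836.35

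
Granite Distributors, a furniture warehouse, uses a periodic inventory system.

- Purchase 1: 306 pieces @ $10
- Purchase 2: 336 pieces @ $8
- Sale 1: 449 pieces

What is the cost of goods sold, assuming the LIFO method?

COGS = $3,818

Sale 1 (449) [LIFO — newest first]: 336 @ $8 + 113 @ $10 = $3,818
Ending inventory: 193 @ $10 = $1,930
Check: goods available $5,748 = COGS $3,818 + ending $1,930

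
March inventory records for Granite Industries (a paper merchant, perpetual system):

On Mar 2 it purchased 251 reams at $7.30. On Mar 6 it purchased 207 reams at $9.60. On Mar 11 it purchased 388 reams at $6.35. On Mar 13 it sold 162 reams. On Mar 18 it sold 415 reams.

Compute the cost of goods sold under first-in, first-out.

COGS = $4,575.15

Mar 13, 162 sold [FIFO — oldest first]: 162 @ $7.30 = $1,182.60
Mar 18, 415 sold [FIFO — oldest first]: 89 @ $7.30 + 207 @ $9.60 + 119 @ $6.35 = $3,392.55
Total COGS = $1,182.60 + $3,392.55 = $4,575.15
Ending inventory: 269 @ $6.35 = $1,708.15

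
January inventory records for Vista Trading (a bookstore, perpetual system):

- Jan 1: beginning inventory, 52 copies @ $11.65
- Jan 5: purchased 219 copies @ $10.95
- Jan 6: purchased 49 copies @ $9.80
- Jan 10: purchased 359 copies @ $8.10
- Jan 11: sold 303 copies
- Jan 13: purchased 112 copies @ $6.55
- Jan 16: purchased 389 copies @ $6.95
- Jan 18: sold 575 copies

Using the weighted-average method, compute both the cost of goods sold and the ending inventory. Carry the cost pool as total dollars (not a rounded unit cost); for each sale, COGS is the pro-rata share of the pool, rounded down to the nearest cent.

COGS = $7,426.62; ending inventory = $2,402.48

After Jan 1: 52 on hand, pool $605.80 (≈ $11.6500 each)
After Jan 5: 271 on hand, pool $3,003.85 (≈ $11.0843 each)
After Jan 6: 320 on hand, pool $3,484.05 (≈ $10.8877 each)
After Jan 10: 679 on hand, pool $6,391.95 (≈ $9.4138 each)
Jan 11, sell 303: 303/679 × $6,391.95 → $2,852.37
After Jan 13: 488 on hand, pool $4,273.18 (≈ $8.7565 each)
After Jan 16: 877 on hand, pool $6,976.73 (≈ $7.9552 each)
Jan 18, sell 575: 575/877 × $6,976.73 → $4,574.25
Total COGS = $2,852.37 + $4,574.25 = $7,426.62
Ending inventory (cost pool remaining) = $2,402.48
Check: goods available $9,829.10 = COGS $7,426.62 + ending $2,402.48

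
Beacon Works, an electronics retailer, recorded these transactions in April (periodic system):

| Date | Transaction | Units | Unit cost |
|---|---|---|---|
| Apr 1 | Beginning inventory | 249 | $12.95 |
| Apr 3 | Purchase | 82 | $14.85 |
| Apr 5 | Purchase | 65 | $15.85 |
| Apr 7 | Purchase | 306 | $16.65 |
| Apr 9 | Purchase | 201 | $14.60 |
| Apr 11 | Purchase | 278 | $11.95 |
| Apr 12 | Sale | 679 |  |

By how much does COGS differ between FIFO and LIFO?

$597.75

FIFO COGS: 249 @ $12.95 + 82 @ $14.85 + 65 @ $15.85 + 283 @ $16.65 = $10,184.45
LIFO COGS: 278 @ $11.95 + 201 @ $14.60 + 200 @ $16.65 = $9,586.70
Difference = |$10,184.45 − $9,586.70| = $597.75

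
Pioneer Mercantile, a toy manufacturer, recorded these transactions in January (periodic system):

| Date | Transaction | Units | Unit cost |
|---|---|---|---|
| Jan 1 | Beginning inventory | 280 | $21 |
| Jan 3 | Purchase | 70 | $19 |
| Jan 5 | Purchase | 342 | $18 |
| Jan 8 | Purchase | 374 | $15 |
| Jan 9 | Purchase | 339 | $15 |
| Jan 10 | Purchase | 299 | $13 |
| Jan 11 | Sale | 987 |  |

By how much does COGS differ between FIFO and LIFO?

FIFO COGS: 280 @ $21 + 70 @ $19 + 342 @ $18 + 295 @ $15 = $17,791
LIFO COGS: 299 @ $13 + 339 @ $15 + 349 @ $15 = $14,207
Difference = |$17,791 − $14,207| = $3,584

$3,584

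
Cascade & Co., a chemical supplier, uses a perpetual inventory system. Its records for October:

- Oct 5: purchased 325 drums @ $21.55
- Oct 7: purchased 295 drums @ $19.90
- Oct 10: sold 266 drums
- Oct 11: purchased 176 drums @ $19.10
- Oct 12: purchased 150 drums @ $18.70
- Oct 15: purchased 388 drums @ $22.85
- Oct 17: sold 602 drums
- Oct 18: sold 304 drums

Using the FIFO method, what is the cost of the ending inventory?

Ending inventory = $3,701.70

Oct 10, 266 sold [FIFO — oldest first]: 266 @ $21.55 = $5,732.30
Oct 17, 602 sold [FIFO — oldest first]: 59 @ $21.55 + 295 @ $19.90 + 176 @ $19.10 + 72 @ $18.70 = $11,849.95
Oct 18, 304 sold [FIFO — oldest first]: 78 @ $18.70 + 226 @ $22.85 = $6,622.70
Total COGS = $5,732.30 + $11,849.95 + $6,622.70 = $24,204.95
Ending inventory: 162 @ $22.85 = $3,701.70
Check: goods available $27,906.65 = COGS $24,204.95 + ending $3,701.70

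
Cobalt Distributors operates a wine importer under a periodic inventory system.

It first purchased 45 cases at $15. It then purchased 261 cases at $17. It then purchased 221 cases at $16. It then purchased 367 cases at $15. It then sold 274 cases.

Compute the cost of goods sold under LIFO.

COGS = $4,110

Sale 1 (274) [LIFO — newest first]: 274 @ $15 = $4,110
Ending inventory: 45 @ $15 + 261 @ $17 + 221 @ $16 + 93 @ $15 = $10,043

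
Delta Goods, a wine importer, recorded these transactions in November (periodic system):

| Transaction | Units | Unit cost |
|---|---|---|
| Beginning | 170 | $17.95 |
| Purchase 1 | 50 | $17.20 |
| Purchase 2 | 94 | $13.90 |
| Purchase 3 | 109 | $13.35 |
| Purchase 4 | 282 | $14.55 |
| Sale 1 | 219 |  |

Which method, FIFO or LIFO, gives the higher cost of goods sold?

FIFO COGS: 170 @ $17.95 + 49 @ $17.20 = $3,894.30
LIFO COGS: 219 @ $14.55 = $3,186.45

FIFO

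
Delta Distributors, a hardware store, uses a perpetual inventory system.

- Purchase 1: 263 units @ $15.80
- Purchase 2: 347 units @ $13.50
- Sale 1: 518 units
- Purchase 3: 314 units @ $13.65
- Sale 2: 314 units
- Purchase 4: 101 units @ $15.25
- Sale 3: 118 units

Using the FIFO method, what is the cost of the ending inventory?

Sale 1 (518) [FIFO — oldest first]: 263 @ $15.80 + 255 @ $13.50 = $7,597.90
Sale 2 (314) [FIFO — oldest first]: 92 @ $13.50 + 222 @ $13.65 = $4,272.30
Sale 3 (118) [FIFO — oldest first]: 92 @ $13.65 + 26 @ $15.25 = $1,652.30
Total COGS = $7,597.90 + $4,272.30 + $1,652.30 = $13,522.50
Ending inventory: 75 @ $15.25 = $1,143.75

Ending inventory = $1,143.75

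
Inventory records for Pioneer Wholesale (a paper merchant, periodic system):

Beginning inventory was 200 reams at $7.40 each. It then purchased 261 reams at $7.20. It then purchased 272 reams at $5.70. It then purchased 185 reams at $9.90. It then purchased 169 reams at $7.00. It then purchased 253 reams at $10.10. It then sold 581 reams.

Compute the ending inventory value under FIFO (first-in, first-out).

Sale 1 (581) [FIFO — oldest first]: 200 @ $7.40 + 261 @ $7.20 + 120 @ $5.70 = $4,043.20
Ending inventory: 152 @ $5.70 + 185 @ $9.90 + 169 @ $7.00 + 253 @ $10.10 = $6,436.20
Check: goods available $10,479.40 = COGS $4,043.20 + ending $6,436.20

Ending inventory = $6,436.20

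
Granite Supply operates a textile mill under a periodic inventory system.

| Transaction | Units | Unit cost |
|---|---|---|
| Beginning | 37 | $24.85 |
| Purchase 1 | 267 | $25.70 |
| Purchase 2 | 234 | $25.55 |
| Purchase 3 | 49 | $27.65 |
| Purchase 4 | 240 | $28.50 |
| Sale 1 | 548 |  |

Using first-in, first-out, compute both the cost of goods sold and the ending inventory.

Sale 1 (548) [FIFO — oldest first]: 37 @ $24.85 + 267 @ $25.70 + 234 @ $25.55 + 10 @ $27.65 = $14,036.55
Ending inventory: 39 @ $27.65 + 240 @ $28.50 = $7,918.35
Check: goods available $21,954.90 = COGS $14,036.55 + ending $7,918.35

COGS = $14,036.55; ending inventory = $7,918.35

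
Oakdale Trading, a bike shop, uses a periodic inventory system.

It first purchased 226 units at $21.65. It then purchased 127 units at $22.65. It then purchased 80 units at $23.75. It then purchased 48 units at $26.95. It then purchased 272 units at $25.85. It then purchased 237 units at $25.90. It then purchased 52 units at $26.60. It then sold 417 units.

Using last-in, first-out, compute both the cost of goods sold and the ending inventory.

Sale 1 (417) [LIFO — newest first]: 52 @ $26.60 + 237 @ $25.90 + 128 @ $25.85 = $10,830.30
Ending inventory: 226 @ $21.65 + 127 @ $22.65 + 80 @ $23.75 + 48 @ $26.95 + 144 @ $25.85 = $14,685.45
Check: goods available $25,515.75 = COGS $10,830.30 + ending $14,685.45

COGS = $10,830.30; ending inventory = $14,685.45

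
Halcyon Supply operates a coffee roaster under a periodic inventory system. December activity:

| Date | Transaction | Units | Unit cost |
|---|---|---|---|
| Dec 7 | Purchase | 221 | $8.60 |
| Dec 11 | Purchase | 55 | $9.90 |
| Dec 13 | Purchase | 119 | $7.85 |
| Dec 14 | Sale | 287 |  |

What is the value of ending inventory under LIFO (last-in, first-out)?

Ending inventory = $928.80

Dec 14, 287 sold [LIFO — newest first]: 119 @ $7.85 + 55 @ $9.90 + 113 @ $8.60 = $2,450.45
Ending inventory: 108 @ $8.60 = $928.80
Check: goods available $3,379.25 = COGS $2,450.45 + ending $928.80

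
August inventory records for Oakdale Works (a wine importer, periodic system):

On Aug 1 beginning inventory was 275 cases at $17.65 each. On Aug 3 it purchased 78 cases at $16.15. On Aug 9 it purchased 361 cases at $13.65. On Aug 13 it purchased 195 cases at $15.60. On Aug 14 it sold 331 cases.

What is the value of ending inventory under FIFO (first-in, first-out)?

Aug 14, 331 sold [FIFO — oldest first]: 275 @ $17.65 + 56 @ $16.15 = $5,758.15
Ending inventory: 22 @ $16.15 + 361 @ $13.65 + 195 @ $15.60 = $8,324.95

Ending inventory = $8,324.95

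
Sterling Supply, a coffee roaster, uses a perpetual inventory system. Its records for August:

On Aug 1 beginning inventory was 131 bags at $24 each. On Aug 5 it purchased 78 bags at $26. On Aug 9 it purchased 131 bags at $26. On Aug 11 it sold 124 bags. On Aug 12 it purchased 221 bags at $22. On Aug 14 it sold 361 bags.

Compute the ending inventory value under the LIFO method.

Ending inventory = $1,824

Aug 11, 124 sold [LIFO — newest first]: 124 @ $26 = $3,224
Aug 14, 361 sold [LIFO — newest first]: 221 @ $22 + 7 @ $26 + 78 @ $26 + 55 @ $24 = $8,392
Total COGS = $3,224 + $8,392 = $11,616
Ending inventory: 76 @ $24 = $1,824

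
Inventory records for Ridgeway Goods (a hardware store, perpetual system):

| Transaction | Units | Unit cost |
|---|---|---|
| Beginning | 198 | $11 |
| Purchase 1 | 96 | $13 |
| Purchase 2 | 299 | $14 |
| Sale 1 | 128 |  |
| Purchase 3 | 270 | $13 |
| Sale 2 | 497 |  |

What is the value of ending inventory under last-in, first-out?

Ending inventory = $2,698

Sale 1 (128) [LIFO — newest first]: 128 @ $14 = $1,792
Sale 2 (497) [LIFO — newest first]: 270 @ $13 + 171 @ $14 + 56 @ $13 = $6,632
Total COGS = $1,792 + $6,632 = $8,424
Ending inventory: 198 @ $11 + 40 @ $13 = $2,698
Check: goods available $11,122 = COGS $8,424 + ending $2,698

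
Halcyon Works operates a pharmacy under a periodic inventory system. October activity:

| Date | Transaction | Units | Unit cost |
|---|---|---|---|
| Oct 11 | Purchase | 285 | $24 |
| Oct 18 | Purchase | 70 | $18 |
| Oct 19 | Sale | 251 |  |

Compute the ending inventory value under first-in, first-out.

Oct 19, 251 sold [FIFO — oldest first]: 251 @ $24 = $6,024
Ending inventory: 34 @ $24 + 70 @ $18 = $2,076
Check: goods available $8,100 = COGS $6,024 + ending $2,076

Ending inventory = $2,076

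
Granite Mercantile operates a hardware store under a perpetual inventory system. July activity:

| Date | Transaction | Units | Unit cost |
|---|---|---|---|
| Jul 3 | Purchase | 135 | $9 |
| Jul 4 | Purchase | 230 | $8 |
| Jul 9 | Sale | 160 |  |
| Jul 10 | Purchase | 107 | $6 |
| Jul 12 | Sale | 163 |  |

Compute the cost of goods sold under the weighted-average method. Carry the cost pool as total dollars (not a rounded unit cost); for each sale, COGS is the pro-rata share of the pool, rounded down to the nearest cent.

After Jul 3: 135 on hand, pool $1,215.00 (≈ $9.0000 each)
After Jul 4: 365 on hand, pool $3,055.00 (≈ $8.3699 each)
Jul 9, sell 160: 160/365 × $3,055.00 → $1,339.17
After Jul 10: 312 on hand, pool $2,357.83 (≈ $7.5571 each)
Jul 12, sell 163: 163/312 × $2,357.83 → $1,231.81
Total COGS = $1,339.17 + $1,231.81 = $2,570.98
Ending inventory (cost pool remaining) = $1,126.02

COGS = $2,570.98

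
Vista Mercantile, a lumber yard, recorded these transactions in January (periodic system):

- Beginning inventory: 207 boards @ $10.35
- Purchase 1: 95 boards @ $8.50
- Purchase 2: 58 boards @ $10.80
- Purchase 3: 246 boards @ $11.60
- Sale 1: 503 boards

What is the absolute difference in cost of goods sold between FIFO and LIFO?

FIFO COGS: 207 @ $10.35 + 95 @ $8.50 + 58 @ $10.80 + 143 @ $11.60 = $5,235.15
LIFO COGS: 246 @ $11.60 + 58 @ $10.80 + 95 @ $8.50 + 104 @ $10.35 = $5,363.90
Difference = |$5,235.15 − $5,363.90| = $128.75

$128.75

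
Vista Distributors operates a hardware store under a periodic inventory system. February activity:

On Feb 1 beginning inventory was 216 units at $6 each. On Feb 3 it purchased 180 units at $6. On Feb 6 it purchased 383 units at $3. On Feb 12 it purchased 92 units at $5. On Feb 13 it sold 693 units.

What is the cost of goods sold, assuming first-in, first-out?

COGS = $3,267

Feb 13, 693 sold [FIFO — oldest first]: 216 @ $6 + 180 @ $6 + 297 @ $3 = $3,267
Ending inventory: 86 @ $3 + 92 @ $5 = $718
Check: goods available $3,985 = COGS $3,267 + ending $718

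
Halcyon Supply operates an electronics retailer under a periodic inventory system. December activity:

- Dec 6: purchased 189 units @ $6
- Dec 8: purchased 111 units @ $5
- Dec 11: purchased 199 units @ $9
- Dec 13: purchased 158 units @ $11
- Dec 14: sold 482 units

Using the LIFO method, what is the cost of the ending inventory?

Dec 14, 482 sold [LIFO — newest first]: 158 @ $11 + 199 @ $9 + 111 @ $5 + 14 @ $6 = $4,168
Ending inventory: 175 @ $6 = $1,050

Ending inventory = $1,050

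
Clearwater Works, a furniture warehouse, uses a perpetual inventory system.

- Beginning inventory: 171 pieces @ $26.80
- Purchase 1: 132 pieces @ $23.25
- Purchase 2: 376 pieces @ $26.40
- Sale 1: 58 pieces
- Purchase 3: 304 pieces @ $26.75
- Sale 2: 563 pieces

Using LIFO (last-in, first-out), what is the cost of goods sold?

COGS = $16,500.80

Sale 1 (58) [LIFO — newest first]: 58 @ $26.40 = $1,531.20
Sale 2 (563) [LIFO — newest first]: 304 @ $26.75 + 259 @ $26.40 = $14,969.60
Total COGS = $1,531.20 + $14,969.60 = $16,500.80
Ending inventory: 171 @ $26.80 + 132 @ $23.25 + 59 @ $26.40 = $9,209.40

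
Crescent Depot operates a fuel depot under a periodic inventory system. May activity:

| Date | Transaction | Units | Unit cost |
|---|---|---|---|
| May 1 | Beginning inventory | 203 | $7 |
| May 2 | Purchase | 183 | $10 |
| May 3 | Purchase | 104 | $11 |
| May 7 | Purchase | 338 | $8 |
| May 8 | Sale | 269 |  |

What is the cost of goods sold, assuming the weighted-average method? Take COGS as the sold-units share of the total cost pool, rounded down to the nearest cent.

COGS = $2,306.31

May 8, sell 269: 269/828 × $7,099.00 → $2,306.31
Ending inventory (cost pool remaining) = $4,792.69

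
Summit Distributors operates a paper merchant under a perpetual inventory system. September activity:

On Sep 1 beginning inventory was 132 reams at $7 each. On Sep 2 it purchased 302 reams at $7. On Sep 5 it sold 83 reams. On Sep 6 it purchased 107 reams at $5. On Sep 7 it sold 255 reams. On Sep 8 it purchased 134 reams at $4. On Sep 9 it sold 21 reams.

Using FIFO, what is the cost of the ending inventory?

Ending inventory = $1,596

Sep 5, 83 sold [FIFO — oldest first]: 83 @ $7 = $581
Sep 7, 255 sold [FIFO — oldest first]: 49 @ $7 + 206 @ $7 = $1,785
Sep 9, 21 sold [FIFO — oldest first]: 21 @ $7 = $147
Total COGS = $581 + $1,785 + $147 = $2,513
Ending inventory: 75 @ $7 + 107 @ $5 + 134 @ $4 = $1,596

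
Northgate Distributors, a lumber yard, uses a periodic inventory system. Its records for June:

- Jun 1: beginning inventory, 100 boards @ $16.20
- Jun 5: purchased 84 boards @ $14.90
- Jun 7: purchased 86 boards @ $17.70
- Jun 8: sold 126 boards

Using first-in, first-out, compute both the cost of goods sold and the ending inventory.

Jun 8, 126 sold [FIFO — oldest first]: 100 @ $16.20 + 26 @ $14.90 = $2,007.40
Ending inventory: 58 @ $14.90 + 86 @ $17.70 = $2,386.40

COGS = $2,007.40; ending inventory = $2,386.40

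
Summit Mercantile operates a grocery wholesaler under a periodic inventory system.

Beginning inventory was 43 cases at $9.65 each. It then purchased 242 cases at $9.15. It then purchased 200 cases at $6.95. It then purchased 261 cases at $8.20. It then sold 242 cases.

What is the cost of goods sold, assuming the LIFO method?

COGS = $1,984.40

Sale 1 (242) [LIFO — newest first]: 242 @ $8.20 = $1,984.40
Ending inventory: 43 @ $9.65 + 242 @ $9.15 + 200 @ $6.95 + 19 @ $8.20 = $4,175.05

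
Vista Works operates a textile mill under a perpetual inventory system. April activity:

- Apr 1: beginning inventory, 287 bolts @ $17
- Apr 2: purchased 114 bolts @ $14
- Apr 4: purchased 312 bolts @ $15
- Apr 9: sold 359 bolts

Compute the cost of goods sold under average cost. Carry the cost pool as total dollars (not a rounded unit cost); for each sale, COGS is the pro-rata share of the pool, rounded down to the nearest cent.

COGS = $5,616.61

After Apr 1: 287 on hand, pool $4,879.00 (≈ $17.0000 each)
After Apr 2: 401 on hand, pool $6,475.00 (≈ $16.1471 each)
After Apr 4: 713 on hand, pool $11,155.00 (≈ $15.6452 each)
Apr 9, sell 359: 359/713 × $11,155.00 → $5,616.61
Ending inventory (cost pool remaining) = $5,538.39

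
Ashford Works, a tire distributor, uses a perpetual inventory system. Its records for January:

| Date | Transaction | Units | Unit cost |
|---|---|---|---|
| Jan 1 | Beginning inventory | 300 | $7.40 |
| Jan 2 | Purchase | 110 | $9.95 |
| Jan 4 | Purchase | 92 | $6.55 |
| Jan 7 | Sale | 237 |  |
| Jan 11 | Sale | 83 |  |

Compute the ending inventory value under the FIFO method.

Jan 7, 237 sold [FIFO — oldest first]: 237 @ $7.40 = $1,753.80
Jan 11, 83 sold [FIFO — oldest first]: 63 @ $7.40 + 20 @ $9.95 = $665.20
Total COGS = $1,753.80 + $665.20 = $2,419.00
Ending inventory: 90 @ $9.95 + 92 @ $6.55 = $1,498.10
Check: goods available $3,917.10 = COGS $2,419.00 + ending $1,498.10

Ending inventory = $1,498.10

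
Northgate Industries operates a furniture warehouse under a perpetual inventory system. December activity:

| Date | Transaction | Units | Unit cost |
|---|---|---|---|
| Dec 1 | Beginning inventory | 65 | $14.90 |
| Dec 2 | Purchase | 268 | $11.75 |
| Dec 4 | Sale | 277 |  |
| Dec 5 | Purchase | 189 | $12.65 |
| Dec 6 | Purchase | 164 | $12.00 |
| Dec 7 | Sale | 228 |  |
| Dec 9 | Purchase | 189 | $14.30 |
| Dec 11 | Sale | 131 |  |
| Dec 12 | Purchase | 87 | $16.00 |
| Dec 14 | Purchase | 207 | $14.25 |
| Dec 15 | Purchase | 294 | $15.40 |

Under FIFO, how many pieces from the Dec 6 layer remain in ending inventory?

50

Dec 4, 277 sold [FIFO — oldest first]: 65 @ $14.90 + 212 @ $11.75 = $3,459.50
Dec 7, 228 sold [FIFO — oldest first]: 56 @ $11.75 + 172 @ $12.65 = $2,833.80
Dec 11, 131 sold [FIFO — oldest first]: 17 @ $12.65 + 114 @ $12.00 = $1,583.05
Total COGS = $3,459.50 + $2,833.80 + $1,583.05 = $7,876.35
Ending inventory: 50 @ $12.00 + 189 @ $14.30 + 87 @ $16.00 + 207 @ $14.25 + 294 @ $15.40 = $12,172.05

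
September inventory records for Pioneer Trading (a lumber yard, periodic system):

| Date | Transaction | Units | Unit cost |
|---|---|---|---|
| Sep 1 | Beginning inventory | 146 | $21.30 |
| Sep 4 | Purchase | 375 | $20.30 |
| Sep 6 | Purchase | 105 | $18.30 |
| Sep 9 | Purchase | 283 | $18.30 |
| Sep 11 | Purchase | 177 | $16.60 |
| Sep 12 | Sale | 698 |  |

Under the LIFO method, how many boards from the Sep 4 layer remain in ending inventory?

Sep 12, 698 sold [LIFO — newest first]: 177 @ $16.60 + 283 @ $18.30 + 105 @ $18.30 + 133 @ $20.30 = $12,738.50
Ending inventory: 146 @ $21.30 + 242 @ $20.30 = $8,022.40

242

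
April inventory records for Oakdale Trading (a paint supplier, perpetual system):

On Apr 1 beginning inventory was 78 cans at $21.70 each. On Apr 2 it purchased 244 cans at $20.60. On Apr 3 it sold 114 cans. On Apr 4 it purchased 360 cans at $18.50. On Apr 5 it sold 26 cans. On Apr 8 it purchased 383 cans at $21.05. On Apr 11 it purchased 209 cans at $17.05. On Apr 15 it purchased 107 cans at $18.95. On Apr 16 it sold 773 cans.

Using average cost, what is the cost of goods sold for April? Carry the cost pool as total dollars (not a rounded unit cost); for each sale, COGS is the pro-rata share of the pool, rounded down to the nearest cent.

COGS = $17,924.93

After Apr 1: 78 on hand, pool $1,692.60 (≈ $21.7000 each)
After Apr 2: 322 on hand, pool $6,719.00 (≈ $20.8665 each)
Apr 3, sell 114: 114/322 × $6,719.00 → $2,378.77
After Apr 4: 568 on hand, pool $11,000.23 (≈ $19.3666 each)
Apr 5, sell 26: 26/568 × $11,000.23 → $503.53
After Apr 8: 925 on hand, pool $18,558.85 (≈ $20.0636 each)
After Apr 11: 1134 on hand, pool $22,122.30 (≈ $19.5082 each)
After Apr 15: 1241 on hand, pool $24,149.95 (≈ $19.4601 each)
Apr 16, sell 773: 773/1241 × $24,149.95 → $15,042.63
Total COGS = $2,378.77 + $503.53 + $15,042.63 = $17,924.93
Ending inventory (cost pool remaining) = $9,107.32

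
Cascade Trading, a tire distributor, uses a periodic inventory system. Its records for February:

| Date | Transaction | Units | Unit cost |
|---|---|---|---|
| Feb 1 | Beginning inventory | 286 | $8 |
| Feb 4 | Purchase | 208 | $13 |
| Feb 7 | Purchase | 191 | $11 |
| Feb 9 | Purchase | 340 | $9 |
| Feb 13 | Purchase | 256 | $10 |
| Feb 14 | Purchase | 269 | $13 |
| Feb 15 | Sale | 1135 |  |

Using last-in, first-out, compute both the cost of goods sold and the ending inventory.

COGS = $12,245; ending inventory = $3,965

Feb 15, 1135 sold [LIFO — newest first]: 269 @ $13 + 256 @ $10 + 340 @ $9 + 191 @ $11 + 79 @ $13 = $12,245
Ending inventory: 286 @ $8 + 129 @ $13 = $3,965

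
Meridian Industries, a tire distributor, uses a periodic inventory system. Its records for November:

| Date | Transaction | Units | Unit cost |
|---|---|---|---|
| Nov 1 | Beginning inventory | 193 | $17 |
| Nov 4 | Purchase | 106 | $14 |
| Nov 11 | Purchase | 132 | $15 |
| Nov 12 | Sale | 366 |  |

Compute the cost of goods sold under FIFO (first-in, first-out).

Nov 12, 366 sold [FIFO — oldest first]: 193 @ $17 + 106 @ $14 + 67 @ $15 = $5,770
Ending inventory: 65 @ $15 = $975
Check: goods available $6,745 = COGS $5,770 + ending $975

COGS = $5,770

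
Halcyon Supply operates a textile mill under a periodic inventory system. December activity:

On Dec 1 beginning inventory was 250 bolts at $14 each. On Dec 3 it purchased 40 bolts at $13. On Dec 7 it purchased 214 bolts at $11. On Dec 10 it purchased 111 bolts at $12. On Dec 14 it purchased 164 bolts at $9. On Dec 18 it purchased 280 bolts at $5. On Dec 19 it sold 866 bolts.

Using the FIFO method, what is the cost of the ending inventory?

Ending inventory = $965

Dec 19, 866 sold [FIFO — oldest first]: 250 @ $14 + 40 @ $13 + 214 @ $11 + 111 @ $12 + 164 @ $9 + 87 @ $5 = $9,617
Ending inventory: 193 @ $5 = $965
Check: goods available $10,582 = COGS $9,617 + ending $965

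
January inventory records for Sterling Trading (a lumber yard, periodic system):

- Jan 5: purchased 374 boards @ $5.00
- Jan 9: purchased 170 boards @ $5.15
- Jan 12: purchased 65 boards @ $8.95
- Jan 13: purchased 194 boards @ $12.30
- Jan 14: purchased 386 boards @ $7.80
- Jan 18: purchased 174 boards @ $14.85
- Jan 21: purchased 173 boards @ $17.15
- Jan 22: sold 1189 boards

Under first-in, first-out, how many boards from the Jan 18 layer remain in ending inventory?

Jan 22, 1189 sold [FIFO — oldest first]: 374 @ $5.00 + 170 @ $5.15 + 65 @ $8.95 + 194 @ $12.30 + 386 @ $7.80 = $8,724.25
Ending inventory: 174 @ $14.85 + 173 @ $17.15 = $5,550.85
Check: goods available $14,275.10 = COGS $8,724.25 + ending $5,550.85

174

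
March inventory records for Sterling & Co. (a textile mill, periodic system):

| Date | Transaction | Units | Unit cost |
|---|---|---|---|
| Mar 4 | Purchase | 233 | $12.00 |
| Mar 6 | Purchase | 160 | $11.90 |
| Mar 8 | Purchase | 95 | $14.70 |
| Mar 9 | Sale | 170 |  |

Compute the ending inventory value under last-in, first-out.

Ending inventory = $3,807.50

Mar 9, 170 sold [LIFO — newest first]: 95 @ $14.70 + 75 @ $11.90 = $2,289.00
Ending inventory: 233 @ $12.00 + 85 @ $11.90 = $3,807.50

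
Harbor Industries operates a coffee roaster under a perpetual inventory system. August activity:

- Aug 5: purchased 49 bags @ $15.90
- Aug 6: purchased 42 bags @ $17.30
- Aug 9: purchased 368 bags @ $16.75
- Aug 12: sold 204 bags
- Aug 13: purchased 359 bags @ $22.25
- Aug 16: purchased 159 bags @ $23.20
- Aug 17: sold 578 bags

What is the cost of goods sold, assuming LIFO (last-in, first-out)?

Aug 12, 204 sold [LIFO — newest first]: 204 @ $16.75 = $3,417.00
Aug 17, 578 sold [LIFO — newest first]: 159 @ $23.20 + 359 @ $22.25 + 60 @ $16.75 = $12,681.55
Total COGS = $3,417.00 + $12,681.55 = $16,098.55
Ending inventory: 49 @ $15.90 + 42 @ $17.30 + 104 @ $16.75 = $3,247.70
Check: goods available $19,346.25 = COGS $16,098.55 + ending $3,247.70

COGS = $16,098.55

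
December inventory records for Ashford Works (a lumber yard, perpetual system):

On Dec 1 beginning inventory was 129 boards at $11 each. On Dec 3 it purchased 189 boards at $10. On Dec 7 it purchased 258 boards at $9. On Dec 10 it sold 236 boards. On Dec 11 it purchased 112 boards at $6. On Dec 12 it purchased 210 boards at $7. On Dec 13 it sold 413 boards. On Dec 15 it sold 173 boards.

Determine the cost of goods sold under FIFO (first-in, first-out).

Dec 10, 236 sold [FIFO — oldest first]: 129 @ $11 + 107 @ $10 = $2,489
Dec 13, 413 sold [FIFO — oldest first]: 82 @ $10 + 258 @ $9 + 73 @ $6 = $3,580
Dec 15, 173 sold [FIFO — oldest first]: 39 @ $6 + 134 @ $7 = $1,172
Total COGS = $2,489 + $3,580 + $1,172 = $7,241
Ending inventory: 76 @ $7 = $532

COGS = $7,241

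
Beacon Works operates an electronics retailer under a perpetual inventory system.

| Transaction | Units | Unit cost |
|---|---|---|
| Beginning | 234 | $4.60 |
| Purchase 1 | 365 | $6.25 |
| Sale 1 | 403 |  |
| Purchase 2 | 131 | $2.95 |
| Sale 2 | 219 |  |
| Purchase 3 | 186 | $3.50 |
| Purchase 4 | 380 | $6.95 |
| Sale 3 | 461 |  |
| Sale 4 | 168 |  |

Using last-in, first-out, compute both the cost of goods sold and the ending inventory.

COGS = $6,829.10; ending inventory = $207.00

Sale 1 (403) [LIFO — newest first]: 365 @ $6.25 + 38 @ $4.60 = $2,456.05
Sale 2 (219) [LIFO — newest first]: 131 @ $2.95 + 88 @ $4.60 = $791.25
Sale 3 (461) [LIFO — newest first]: 380 @ $6.95 + 81 @ $3.50 = $2,924.50
Sale 4 (168) [LIFO — newest first]: 105 @ $3.50 + 63 @ $4.60 = $657.30
Total COGS = $2,456.05 + $791.25 + $2,924.50 + $657.30 = $6,829.10
Ending inventory: 45 @ $4.60 = $207.00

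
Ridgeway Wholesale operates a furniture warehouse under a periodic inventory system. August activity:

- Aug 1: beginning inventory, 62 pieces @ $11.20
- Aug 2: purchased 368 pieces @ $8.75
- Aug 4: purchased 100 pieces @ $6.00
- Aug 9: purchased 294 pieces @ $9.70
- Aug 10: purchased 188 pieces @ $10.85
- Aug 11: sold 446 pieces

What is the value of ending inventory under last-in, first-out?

Ending inventory = $4,863.60

Aug 11, 446 sold [LIFO — newest first]: 188 @ $10.85 + 258 @ $9.70 = $4,542.40
Ending inventory: 62 @ $11.20 + 368 @ $8.75 + 100 @ $6.00 + 36 @ $9.70 = $4,863.60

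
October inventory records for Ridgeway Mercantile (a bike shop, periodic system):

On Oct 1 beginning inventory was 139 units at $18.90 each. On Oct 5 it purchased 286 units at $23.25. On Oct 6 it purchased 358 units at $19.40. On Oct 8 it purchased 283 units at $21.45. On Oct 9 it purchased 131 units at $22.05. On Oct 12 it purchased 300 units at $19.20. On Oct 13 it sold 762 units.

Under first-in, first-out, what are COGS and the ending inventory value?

Oct 13, 762 sold [FIFO — oldest first]: 139 @ $18.90 + 286 @ $23.25 + 337 @ $19.40 = $15,814.40
Ending inventory: 21 @ $19.40 + 283 @ $21.45 + 131 @ $22.05 + 300 @ $19.20 = $15,126.30
Check: goods available $30,940.70 = COGS $15,814.40 + ending $15,126.30

COGS = $15,814.40; ending inventory = $15,126.30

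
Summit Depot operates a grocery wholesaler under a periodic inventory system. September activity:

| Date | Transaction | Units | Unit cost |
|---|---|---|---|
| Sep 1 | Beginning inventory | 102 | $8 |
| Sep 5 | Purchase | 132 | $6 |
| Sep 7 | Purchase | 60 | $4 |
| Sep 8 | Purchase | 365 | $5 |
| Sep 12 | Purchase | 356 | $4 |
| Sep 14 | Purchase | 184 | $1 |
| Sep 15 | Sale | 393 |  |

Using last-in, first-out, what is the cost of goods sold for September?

COGS = $1,020

Sep 15, 393 sold [LIFO — newest first]: 184 @ $1 + 209 @ $4 = $1,020
Ending inventory: 102 @ $8 + 132 @ $6 + 60 @ $4 + 365 @ $5 + 147 @ $4 = $4,261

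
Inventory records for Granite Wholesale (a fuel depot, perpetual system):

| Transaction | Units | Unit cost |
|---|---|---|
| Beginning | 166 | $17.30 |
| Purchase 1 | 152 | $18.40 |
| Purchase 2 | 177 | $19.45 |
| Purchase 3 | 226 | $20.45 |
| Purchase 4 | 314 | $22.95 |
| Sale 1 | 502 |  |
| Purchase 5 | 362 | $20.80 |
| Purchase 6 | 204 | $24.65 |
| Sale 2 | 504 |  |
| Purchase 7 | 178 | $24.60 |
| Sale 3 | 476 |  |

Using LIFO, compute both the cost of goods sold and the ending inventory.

COGS = $32,594.05; ending inventory = $5,282.20

Sale 1 (502) [LIFO — newest first]: 314 @ $22.95 + 188 @ $20.45 = $11,050.90
Sale 2 (504) [LIFO — newest first]: 204 @ $24.65 + 300 @ $20.80 = $11,268.60
Sale 3 (476) [LIFO — newest first]: 178 @ $24.60 + 62 @ $20.80 + 38 @ $20.45 + 177 @ $19.45 + 21 @ $18.40 = $10,274.55
Total COGS = $11,050.90 + $11,268.60 + $10,274.55 = $32,594.05
Ending inventory: 166 @ $17.30 + 131 @ $18.40 = $5,282.20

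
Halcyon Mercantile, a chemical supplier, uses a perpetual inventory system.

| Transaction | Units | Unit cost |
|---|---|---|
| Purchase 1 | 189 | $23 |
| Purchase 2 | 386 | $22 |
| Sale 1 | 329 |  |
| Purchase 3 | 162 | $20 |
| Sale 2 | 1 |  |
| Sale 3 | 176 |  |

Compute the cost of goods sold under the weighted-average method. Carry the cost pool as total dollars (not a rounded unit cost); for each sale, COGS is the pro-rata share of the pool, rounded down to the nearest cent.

After Purchase 1: 189 on hand, pool $4,347.00 (≈ $23.0000 each)
After Purchase 2: 575 on hand, pool $12,839.00 (≈ $22.3287 each)
Sale 1, sell 329: 329/575 × $12,839.00 → $7,346.14
After Purchase 3: 408 on hand, pool $8,732.86 (≈ $21.4041 each)
Sale 2, sell 1: 1/408 × $8,732.86 → $21.40
Sale 3, sell 176: 176/407 × $8,711.46 → $3,767.11
Total COGS = $7,346.14 + $21.40 + $3,767.11 = $11,134.65
Ending inventory (cost pool remaining) = $4,944.35

COGS = $11,134.65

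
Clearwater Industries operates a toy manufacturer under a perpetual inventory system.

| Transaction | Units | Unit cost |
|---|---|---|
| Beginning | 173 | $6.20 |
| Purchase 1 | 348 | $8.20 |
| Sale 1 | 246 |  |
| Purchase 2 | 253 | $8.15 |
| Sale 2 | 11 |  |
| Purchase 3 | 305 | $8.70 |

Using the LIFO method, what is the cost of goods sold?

Sale 1 (246) [LIFO — newest first]: 246 @ $8.20 = $2,017.20
Sale 2 (11) [LIFO — newest first]: 11 @ $8.15 = $89.65
Total COGS = $2,017.20 + $89.65 = $2,106.85
Ending inventory: 173 @ $6.20 + 102 @ $8.20 + 242 @ $8.15 + 305 @ $8.70 = $6,534.80

COGS = $2,106.85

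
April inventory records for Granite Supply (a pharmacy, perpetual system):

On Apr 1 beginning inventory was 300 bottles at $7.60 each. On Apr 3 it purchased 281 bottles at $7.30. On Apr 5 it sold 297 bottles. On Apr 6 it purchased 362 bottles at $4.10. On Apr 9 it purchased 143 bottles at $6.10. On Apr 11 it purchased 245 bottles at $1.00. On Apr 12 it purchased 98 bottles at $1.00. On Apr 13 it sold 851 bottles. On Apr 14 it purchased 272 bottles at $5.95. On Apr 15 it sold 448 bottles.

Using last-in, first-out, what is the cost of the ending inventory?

Ending inventory = $798.00

Apr 5, 297 sold [LIFO — newest first]: 281 @ $7.30 + 16 @ $7.60 = $2,172.90
Apr 13, 851 sold [LIFO — newest first]: 98 @ $1.00 + 245 @ $1.00 + 143 @ $6.10 + 362 @ $4.10 + 3 @ $7.60 = $2,722.30
Apr 15, 448 sold [LIFO — newest first]: 272 @ $5.95 + 176 @ $7.60 = $2,956.00
Total COGS = $2,172.90 + $2,722.30 + $2,956.00 = $7,851.20
Ending inventory: 105 @ $7.60 = $798.00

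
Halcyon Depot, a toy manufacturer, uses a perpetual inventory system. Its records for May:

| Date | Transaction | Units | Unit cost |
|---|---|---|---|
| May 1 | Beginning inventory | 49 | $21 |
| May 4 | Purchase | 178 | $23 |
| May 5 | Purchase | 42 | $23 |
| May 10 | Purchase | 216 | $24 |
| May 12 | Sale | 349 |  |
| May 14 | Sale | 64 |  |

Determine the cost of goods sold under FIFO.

COGS = $9,545

May 12, 349 sold [FIFO — oldest first]: 49 @ $21 + 178 @ $23 + 42 @ $23 + 80 @ $24 = $8,009
May 14, 64 sold [FIFO — oldest first]: 64 @ $24 = $1,536
Total COGS = $8,009 + $1,536 = $9,545
Ending inventory: 72 @ $24 = $1,728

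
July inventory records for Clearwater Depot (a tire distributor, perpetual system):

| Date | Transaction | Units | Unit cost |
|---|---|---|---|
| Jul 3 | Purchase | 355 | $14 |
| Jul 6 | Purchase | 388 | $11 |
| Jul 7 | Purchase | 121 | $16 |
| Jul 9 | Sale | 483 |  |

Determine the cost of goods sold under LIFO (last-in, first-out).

COGS = $5,918

Jul 9, 483 sold [LIFO — newest first]: 121 @ $16 + 362 @ $11 = $5,918
Ending inventory: 355 @ $14 + 26 @ $11 = $5,256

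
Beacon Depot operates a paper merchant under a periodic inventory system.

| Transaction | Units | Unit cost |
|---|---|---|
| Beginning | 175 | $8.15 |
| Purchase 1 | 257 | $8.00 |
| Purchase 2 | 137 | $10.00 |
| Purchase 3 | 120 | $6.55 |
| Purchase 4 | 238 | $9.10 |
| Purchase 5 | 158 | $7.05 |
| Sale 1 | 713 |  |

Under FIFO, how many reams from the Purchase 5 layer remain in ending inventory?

Sale 1 (713) [FIFO — oldest first]: 175 @ $8.15 + 257 @ $8.00 + 137 @ $10.00 + 120 @ $6.55 + 24 @ $9.10 = $5,856.65
Ending inventory: 214 @ $9.10 + 158 @ $7.05 = $3,061.30
Check: goods available $8,917.95 = COGS $5,856.65 + ending $3,061.30

158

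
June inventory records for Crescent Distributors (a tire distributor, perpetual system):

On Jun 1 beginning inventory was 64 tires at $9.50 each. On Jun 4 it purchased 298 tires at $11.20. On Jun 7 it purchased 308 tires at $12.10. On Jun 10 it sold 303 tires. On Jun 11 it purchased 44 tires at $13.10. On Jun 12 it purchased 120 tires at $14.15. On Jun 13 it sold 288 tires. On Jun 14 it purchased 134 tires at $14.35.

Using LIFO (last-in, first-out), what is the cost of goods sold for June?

Jun 10, 303 sold [LIFO — newest first]: 303 @ $12.10 = $3,666.30
Jun 13, 288 sold [LIFO — newest first]: 120 @ $14.15 + 44 @ $13.10 + 5 @ $12.10 + 119 @ $11.20 = $3,667.70
Total COGS = $3,666.30 + $3,667.70 = $7,334.00
Ending inventory: 64 @ $9.50 + 179 @ $11.20 + 134 @ $14.35 = $4,535.70
Check: goods available $11,869.70 = COGS $7,334.00 + ending $4,535.70

COGS = $7,334.00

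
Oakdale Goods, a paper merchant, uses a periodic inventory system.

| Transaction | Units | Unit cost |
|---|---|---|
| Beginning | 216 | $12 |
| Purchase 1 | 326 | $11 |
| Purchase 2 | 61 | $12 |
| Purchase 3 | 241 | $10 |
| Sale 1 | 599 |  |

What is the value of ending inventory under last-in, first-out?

Ending inventory = $2,911

Sale 1 (599) [LIFO — newest first]: 241 @ $10 + 61 @ $12 + 297 @ $11 = $6,409
Ending inventory: 216 @ $12 + 29 @ $11 = $2,911
Check: goods available $9,320 = COGS $6,409 + ending $2,911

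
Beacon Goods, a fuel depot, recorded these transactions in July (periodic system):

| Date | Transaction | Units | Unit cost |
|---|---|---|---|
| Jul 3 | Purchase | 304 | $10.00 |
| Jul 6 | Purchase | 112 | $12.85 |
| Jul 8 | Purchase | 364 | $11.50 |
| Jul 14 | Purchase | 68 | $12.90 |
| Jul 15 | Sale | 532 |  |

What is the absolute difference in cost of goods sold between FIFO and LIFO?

FIFO COGS: 304 @ $10.00 + 112 @ $12.85 + 116 @ $11.50 = $5,813.20
LIFO COGS: 68 @ $12.90 + 364 @ $11.50 + 100 @ $12.85 = $6,348.20
Difference = |$5,813.20 − $6,348.20| = $535.00

$535.00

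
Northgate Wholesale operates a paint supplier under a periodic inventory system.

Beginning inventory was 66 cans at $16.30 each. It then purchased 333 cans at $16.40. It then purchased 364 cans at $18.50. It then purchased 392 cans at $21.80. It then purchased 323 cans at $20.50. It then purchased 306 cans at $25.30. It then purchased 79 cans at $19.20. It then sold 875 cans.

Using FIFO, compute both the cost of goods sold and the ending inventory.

COGS = $15,712.60; ending inventory = $21,984.10

Sale 1 (875) [FIFO — oldest first]: 66 @ $16.30 + 333 @ $16.40 + 364 @ $18.50 + 112 @ $21.80 = $15,712.60
Ending inventory: 280 @ $21.80 + 323 @ $20.50 + 306 @ $25.30 + 79 @ $19.20 = $21,984.10
Check: goods available $37,696.70 = COGS $15,712.60 + ending $21,984.10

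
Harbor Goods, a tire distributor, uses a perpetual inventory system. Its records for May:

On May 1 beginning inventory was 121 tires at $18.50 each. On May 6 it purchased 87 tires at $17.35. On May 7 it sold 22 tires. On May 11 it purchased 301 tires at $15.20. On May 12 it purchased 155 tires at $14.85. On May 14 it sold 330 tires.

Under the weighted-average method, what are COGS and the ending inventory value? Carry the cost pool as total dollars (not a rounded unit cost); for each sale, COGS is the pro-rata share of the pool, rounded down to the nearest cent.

COGS = $5,654.04; ending inventory = $4,970.86

After May 1: 121 on hand, pool $2,238.50 (≈ $18.5000 each)
After May 6: 208 on hand, pool $3,747.95 (≈ $18.0190 each)
May 7, sell 22: 22/208 × $3,747.95 → $396.41
After May 11: 487 on hand, pool $7,926.74 (≈ $16.2767 each)
After May 12: 642 on hand, pool $10,228.49 (≈ $15.9322 each)
May 14, sell 330: 330/642 × $10,228.49 → $5,257.63
Total COGS = $396.41 + $5,257.63 = $5,654.04
Ending inventory (cost pool remaining) = $4,970.86
Check: goods available $10,624.90 = COGS $5,654.04 + ending $4,970.86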